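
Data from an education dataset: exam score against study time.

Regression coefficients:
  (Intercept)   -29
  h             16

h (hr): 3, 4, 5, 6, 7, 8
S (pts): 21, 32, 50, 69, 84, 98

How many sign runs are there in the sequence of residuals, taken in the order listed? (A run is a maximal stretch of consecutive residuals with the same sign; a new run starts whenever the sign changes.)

4 runs

h=3: ŷ = -29 + 16·3 = 19; e = 21 − 19 = 2
h=4: ŷ = -29 + 16·4 = 35; e = 32 − 35 = -3
h=5: ŷ = -29 + 16·5 = 51; e = 50 − 51 = -1
h=6: ŷ = -29 + 16·6 = 67; e = 69 − 67 = 2
h=7: ŷ = -29 + 16·7 = 83; e = 84 − 83 = 1
h=8: ŷ = -29 + 16·8 = 99; e = 98 − 99 = -1
Signs: + − − + + −
Runs: +×1, −×2, +×2, −×1 → 4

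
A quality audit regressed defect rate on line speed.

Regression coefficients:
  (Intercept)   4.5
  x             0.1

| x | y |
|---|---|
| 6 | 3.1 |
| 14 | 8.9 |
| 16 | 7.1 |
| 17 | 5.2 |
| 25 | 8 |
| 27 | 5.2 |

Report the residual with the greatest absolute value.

x=6: ŷ = 4.5 + 0.1·6 = 5.1; e = 3.1 − 5.1 = -2
x=14: ŷ = 4.5 + 0.1·14 = 5.9; e = 8.9 − 5.9 = 3
x=16: ŷ = 4.5 + 0.1·16 = 6.1; e = 7.1 − 6.1 = 1
x=17: ŷ = 4.5 + 0.1·17 = 6.2; e = 5.2 − 6.2 = -1
x=25: ŷ = 4.5 + 0.1·25 = 7; e = 8 − 7 = 1
x=27: ŷ = 4.5 + 0.1·27 = 7.2; e = 5.2 − 7.2 = -2
Largest |e| is 3 at x = 14, residual 3.

e = 3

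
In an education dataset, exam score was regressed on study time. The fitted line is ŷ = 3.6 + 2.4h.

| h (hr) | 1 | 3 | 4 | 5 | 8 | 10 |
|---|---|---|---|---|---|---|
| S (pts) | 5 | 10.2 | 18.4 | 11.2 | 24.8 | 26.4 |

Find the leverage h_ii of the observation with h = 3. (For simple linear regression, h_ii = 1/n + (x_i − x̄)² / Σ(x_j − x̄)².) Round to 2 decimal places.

h = 0.25

h̄ = (1 + 3 + 4 + 5 + 8 + 10)/6 = 5.16667
Σ(h − h̄)² = 17.3611 + 4.69444 + 1.36111 + 0.0277778 + 8.02778 + 23.3611 = 54.8333
h = 1/6 + (-2.16667)²/54.8333 = 0.166667 + 0.085613 = 0.25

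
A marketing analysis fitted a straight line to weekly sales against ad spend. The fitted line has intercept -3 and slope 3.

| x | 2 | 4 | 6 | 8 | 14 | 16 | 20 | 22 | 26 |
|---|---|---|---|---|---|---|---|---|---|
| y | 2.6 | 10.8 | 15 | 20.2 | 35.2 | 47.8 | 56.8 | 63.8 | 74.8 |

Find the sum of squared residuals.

SSE = 27.04

x=2: ŷ = -3 + 3·2 = 3; e = 2.6 − 3 = -0.4
x=4: ŷ = -3 + 3·4 = 9; e = 10.8 − 9 = 1.8
x=6: ŷ = -3 + 3·6 = 15; e = 15 − 15 = 0
x=8: ŷ = -3 + 3·8 = 21; e = 20.2 − 21 = -0.8
x=14: ŷ = -3 + 3·14 = 39; e = 35.2 − 39 = -3.8
x=16: ŷ = -3 + 3·16 = 45; e = 47.8 − 45 = 2.8
x=20: ŷ = -3 + 3·20 = 57; e = 56.8 − 57 = -0.2
x=22: ŷ = -3 + 3·22 = 63; e = 63.8 − 63 = 0.8
x=26: ŷ = -3 + 3·26 = 75; e = 74.8 − 75 = -0.2
SSE = 0.16 + 3.24 + 0 + 0.64 + 14.44 + 7.84 + 0.04 + 0.64 + 0.04 = 27.04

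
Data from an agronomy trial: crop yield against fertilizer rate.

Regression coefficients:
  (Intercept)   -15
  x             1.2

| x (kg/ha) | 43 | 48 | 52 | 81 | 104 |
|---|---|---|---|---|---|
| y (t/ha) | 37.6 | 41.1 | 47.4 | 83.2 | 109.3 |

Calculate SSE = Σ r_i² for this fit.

SSE = 4.5

x=43: ŷ = -15 + 1.2·43 = 36.6; r = 37.6 − 36.6 = 1
x=48: ŷ = -15 + 1.2·48 = 42.6; r = 41.1 − 42.6 = -1.5
x=52: ŷ = -15 + 1.2·52 = 47.4; r = 47.4 − 47.4 = 0
x=81: ŷ = -15 + 1.2·81 = 82.2; r = 83.2 − 82.2 = 1
x=104: ŷ = -15 + 1.2·104 = 109.8; r = 109.3 − 109.8 = -0.5
SSE = 1 + 2.25 + 0 + 1 + 0.25 = 4.5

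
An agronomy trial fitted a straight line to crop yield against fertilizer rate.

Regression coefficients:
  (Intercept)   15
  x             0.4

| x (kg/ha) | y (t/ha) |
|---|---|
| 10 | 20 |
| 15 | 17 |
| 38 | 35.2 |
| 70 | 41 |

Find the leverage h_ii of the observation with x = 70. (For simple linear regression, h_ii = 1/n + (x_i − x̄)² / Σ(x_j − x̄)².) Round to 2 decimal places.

h = 0.85

x̄ = (10 + 15 + 38 + 70)/4 = 33.25
Σ(x − x̄)² = 540.562 + 333.062 + 22.5625 + 1350.56 = 2246.75
h = 1/4 + (36.75)²/2246.75 = 0.25 + 0.601118 = 0.85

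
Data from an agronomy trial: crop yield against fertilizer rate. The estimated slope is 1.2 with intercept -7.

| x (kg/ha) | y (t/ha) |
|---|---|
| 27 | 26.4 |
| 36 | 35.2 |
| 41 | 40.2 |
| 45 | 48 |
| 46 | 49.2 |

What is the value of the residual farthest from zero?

x=27: ŷ = -7 + 1.2·27 = 25.4; r = 26.4 − 25.4 = 1
x=36: ŷ = -7 + 1.2·36 = 36.2; r = 35.2 − 36.2 = -1
x=41: ŷ = -7 + 1.2·41 = 42.2; r = 40.2 − 42.2 = -2
x=45: ŷ = -7 + 1.2·45 = 47; r = 48 − 47 = 1
x=46: ŷ = -7 + 1.2·46 = 48.2; r = 49.2 − 48.2 = 1
Largest |r| is 2 at x = 41, residual -2.

r = -2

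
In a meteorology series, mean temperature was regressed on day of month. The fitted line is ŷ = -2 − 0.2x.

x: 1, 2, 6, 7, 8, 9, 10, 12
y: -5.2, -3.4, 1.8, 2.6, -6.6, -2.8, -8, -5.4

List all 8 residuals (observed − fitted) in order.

-3, -1, 5, 6, -3, 1, -4, -1

x=1: ŷ = -2 − 0.2·1 = -2.2; e = -5.2 − (-2.2) = -3
x=2: ŷ = -2 − 0.2·2 = -2.4; e = -3.4 − (-2.4) = -1
x=6: ŷ = -2 − 0.2·6 = -3.2; e = 1.8 − (-3.2) = 5
x=7: ŷ = -2 − 0.2·7 = -3.4; e = 2.6 − (-3.4) = 6
x=8: ŷ = -2 − 0.2·8 = -3.6; e = -6.6 − (-3.6) = -3
x=9: ŷ = -2 − 0.2·9 = -3.8; e = -2.8 − (-3.8) = 1
x=10: ŷ = -2 − 0.2·10 = -4; e = -8 − (-4) = -4
x=12: ŷ = -2 − 0.2·12 = -4.4; e = -5.4 − (-4.4) = -1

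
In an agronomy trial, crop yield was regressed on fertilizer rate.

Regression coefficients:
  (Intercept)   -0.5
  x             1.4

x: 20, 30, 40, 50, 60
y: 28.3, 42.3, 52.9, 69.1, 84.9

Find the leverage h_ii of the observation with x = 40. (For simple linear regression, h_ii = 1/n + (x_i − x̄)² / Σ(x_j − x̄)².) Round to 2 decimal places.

x̄ = (20 + 30 + 40 + 50 + 60)/5 = 40
Σ(x − x̄)² = 400 + 100 + 0 + 100 + 400 = 1000
h = 1/5 + (0)²/1000 = 0.2 + 0 = 0.20

h = 0.20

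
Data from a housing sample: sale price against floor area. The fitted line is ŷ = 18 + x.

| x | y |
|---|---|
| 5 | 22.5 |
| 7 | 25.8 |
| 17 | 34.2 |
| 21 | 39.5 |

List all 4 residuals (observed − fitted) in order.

x=5: ŷ = 18 + 5 = 23; r = 22.5 − 23 = -0.5
x=7: ŷ = 18 + 7 = 25; r = 25.8 − 25 = 0.8
x=17: ŷ = 18 + 17 = 35; r = 34.2 − 35 = -0.8
x=21: ŷ = 18 + 21 = 39; r = 39.5 − 39 = 0.5

-0.5, 0.8, -0.8, 0.5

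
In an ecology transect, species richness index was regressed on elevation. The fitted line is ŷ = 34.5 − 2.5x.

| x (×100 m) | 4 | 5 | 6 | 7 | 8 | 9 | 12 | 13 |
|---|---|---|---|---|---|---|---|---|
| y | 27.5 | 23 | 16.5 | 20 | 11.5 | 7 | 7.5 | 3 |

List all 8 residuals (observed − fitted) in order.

3, 1, -3, 3, -3, -5, 3, 1

x=4: ŷ = 34.5 − 2.5·4 = 24.5; e = 27.5 − 24.5 = 3
x=5: ŷ = 34.5 − 2.5·5 = 22; e = 23 − 22 = 1
x=6: ŷ = 34.5 − 2.5·6 = 19.5; e = 16.5 − 19.5 = -3
x=7: ŷ = 34.5 − 2.5·7 = 17; e = 20 − 17 = 3
x=8: ŷ = 34.5 − 2.5·8 = 14.5; e = 11.5 − 14.5 = -3
x=9: ŷ = 34.5 − 2.5·9 = 12; e = 7 − 12 = -5
x=12: ŷ = 34.5 − 2.5·12 = 4.5; e = 7.5 − 4.5 = 3
x=13: ŷ = 34.5 − 2.5·13 = 2; e = 3 − 2 = 1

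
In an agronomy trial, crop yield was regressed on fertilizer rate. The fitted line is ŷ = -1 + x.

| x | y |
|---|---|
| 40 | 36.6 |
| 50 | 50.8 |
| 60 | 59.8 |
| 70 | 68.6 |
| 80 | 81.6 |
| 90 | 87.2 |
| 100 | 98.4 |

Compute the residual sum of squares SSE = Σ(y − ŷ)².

SSE = 20.16

x=40: ŷ = -1 + 40 = 39; r = 36.6 − 39 = -2.4
x=50: ŷ = -1 + 50 = 49; r = 50.8 − 49 = 1.8
x=60: ŷ = -1 + 60 = 59; r = 59.8 − 59 = 0.8
x=70: ŷ = -1 + 70 = 69; r = 68.6 − 69 = -0.4
x=80: ŷ = -1 + 80 = 79; r = 81.6 − 79 = 2.6
x=90: ŷ = -1 + 90 = 89; r = 87.2 − 89 = -1.8
x=100: ŷ = -1 + 100 = 99; r = 98.4 − 99 = -0.6
SSE = 5.76 + 3.24 + 0.64 + 0.16 + 6.76 + 3.24 + 0.36 = 20.16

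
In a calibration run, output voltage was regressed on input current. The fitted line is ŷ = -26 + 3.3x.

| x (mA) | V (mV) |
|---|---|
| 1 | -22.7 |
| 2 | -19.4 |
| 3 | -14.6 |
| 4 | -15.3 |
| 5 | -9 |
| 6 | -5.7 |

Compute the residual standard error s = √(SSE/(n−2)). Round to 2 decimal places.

x=1: ŷ = -26 + 3.3·1 = -22.7; e = -22.7 − (-22.7) = 0
x=2: ŷ = -26 + 3.3·2 = -19.4; e = -19.4 − (-19.4) = 0
x=3: ŷ = -26 + 3.3·3 = -16.1; e = -14.6 − (-16.1) = 1.5
x=4: ŷ = -26 + 3.3·4 = -12.8; e = -15.3 − (-12.8) = -2.5
x=5: ŷ = -26 + 3.3·5 = -9.5; e = -9 − (-9.5) = 0.5
x=6: ŷ = -26 + 3.3·6 = -6.2; e = -5.7 − (-6.2) = 0.5
SSE = 0 + 0 + 2.25 + 6.25 + 0.25 + 0.25 = 9
s = √(9/4) = √2.25 ≈ 1.50

s = 1.50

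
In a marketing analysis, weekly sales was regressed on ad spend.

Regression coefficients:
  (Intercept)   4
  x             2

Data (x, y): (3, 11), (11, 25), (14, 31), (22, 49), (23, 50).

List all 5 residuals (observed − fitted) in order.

1, -1, -1, 1, 0

x=3: ŷ = 4 + 2·3 = 10; r = 11 − 10 = 1
x=11: ŷ = 4 + 2·11 = 26; r = 25 − 26 = -1
x=14: ŷ = 4 + 2·14 = 32; r = 31 − 32 = -1
x=22: ŷ = 4 + 2·22 = 48; r = 49 − 48 = 1
x=23: ŷ = 4 + 2·23 = 50; r = 50 − 50 = 0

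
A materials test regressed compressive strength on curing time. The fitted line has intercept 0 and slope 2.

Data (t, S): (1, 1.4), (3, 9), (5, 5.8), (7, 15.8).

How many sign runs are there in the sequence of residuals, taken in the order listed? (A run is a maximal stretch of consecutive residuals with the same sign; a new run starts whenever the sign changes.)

4 runs

t=1: ŷ = 2·1 = 2; e = 1.4 − 2 = -0.6
t=3: ŷ = 2·3 = 6; e = 9 − 6 = 3
t=5: ŷ = 2·5 = 10; e = 5.8 − 10 = -4.2
t=7: ŷ = 2·7 = 14; e = 15.8 − 14 = 1.8
Signs: − + − +
Runs: −×1, +×1, −×1, +×1 → 4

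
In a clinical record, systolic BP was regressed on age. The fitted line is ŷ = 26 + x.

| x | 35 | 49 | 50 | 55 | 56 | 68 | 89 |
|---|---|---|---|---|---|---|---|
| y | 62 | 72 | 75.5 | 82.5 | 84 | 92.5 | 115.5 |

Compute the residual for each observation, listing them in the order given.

1, -3, -0.5, 1.5, 2, -1.5, 0.5

x=35: ŷ = 26 + 35 = 61; e = 62 − 61 = 1
x=49: ŷ = 26 + 49 = 75; e = 72 − 75 = -3
x=50: ŷ = 26 + 50 = 76; e = 75.5 − 76 = -0.5
x=55: ŷ = 26 + 55 = 81; e = 82.5 − 81 = 1.5
x=56: ŷ = 26 + 56 = 82; e = 84 − 82 = 2
x=68: ŷ = 26 + 68 = 94; e = 92.5 − 94 = -1.5
x=89: ŷ = 26 + 89 = 115; e = 115.5 − 115 = 0.5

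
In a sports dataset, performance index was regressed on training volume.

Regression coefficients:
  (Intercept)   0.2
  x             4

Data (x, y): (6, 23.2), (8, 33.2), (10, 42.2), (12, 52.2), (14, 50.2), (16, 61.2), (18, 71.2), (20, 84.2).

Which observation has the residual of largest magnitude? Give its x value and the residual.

x = 14, r = -6

x=6: ŷ = 0.2 + 4·6 = 24.2; r = 23.2 − 24.2 = -1
x=8: ŷ = 0.2 + 4·8 = 32.2; r = 33.2 − 32.2 = 1
x=10: ŷ = 0.2 + 4·10 = 40.2; r = 42.2 − 40.2 = 2
x=12: ŷ = 0.2 + 4·12 = 48.2; r = 52.2 − 48.2 = 4
x=14: ŷ = 0.2 + 4·14 = 56.2; r = 50.2 − 56.2 = -6
x=16: ŷ = 0.2 + 4·16 = 64.2; r = 61.2 − 64.2 = -3
x=18: ŷ = 0.2 + 4·18 = 72.2; r = 71.2 − 72.2 = -1
x=20: ŷ = 0.2 + 4·20 = 80.2; r = 84.2 − 80.2 = 4
Largest |r| is 6 at x = 14, residual -6.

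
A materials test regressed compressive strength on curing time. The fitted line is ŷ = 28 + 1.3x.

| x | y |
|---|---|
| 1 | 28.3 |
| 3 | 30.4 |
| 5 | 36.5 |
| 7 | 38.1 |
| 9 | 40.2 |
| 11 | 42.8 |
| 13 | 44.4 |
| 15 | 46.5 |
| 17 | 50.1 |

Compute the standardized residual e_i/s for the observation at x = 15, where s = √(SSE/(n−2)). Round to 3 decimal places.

x=1: ŷ = 28 + 1.3·1 = 29.3; e = 28.3 − 29.3 = -1
x=3: ŷ = 28 + 1.3·3 = 31.9; e = 30.4 − 31.9 = -1.5
x=5: ŷ = 28 + 1.3·5 = 34.5; e = 36.5 − 34.5 = 2
x=7: ŷ = 28 + 1.3·7 = 37.1; e = 38.1 − 37.1 = 1
x=9: ŷ = 28 + 1.3·9 = 39.7; e = 40.2 − 39.7 = 0.5
x=11: ŷ = 28 + 1.3·11 = 42.3; e = 42.8 − 42.3 = 0.5
x=13: ŷ = 28 + 1.3·13 = 44.9; e = 44.4 − 44.9 = -0.5
x=15: ŷ = 28 + 1.3·15 = 47.5; e = 46.5 − 47.5 = -1
x=17: ŷ = 28 + 1.3·17 = 50.1; e = 50.1 − 50.1 = 0
SSE = 1 + 2.25 + 4 + 1 + 0.25 + 0.25 + 0.25 + 1 + 0 = 10
s = √(10/7) = 1.19523
e/s = -1 / 1.19523 = -0.837

-0.837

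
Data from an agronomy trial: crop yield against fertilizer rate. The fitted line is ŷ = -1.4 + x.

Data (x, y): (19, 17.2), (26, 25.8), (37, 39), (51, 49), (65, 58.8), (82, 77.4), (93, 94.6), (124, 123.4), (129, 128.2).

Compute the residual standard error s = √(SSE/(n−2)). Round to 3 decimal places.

x=19: ŷ = -1.4 + 19 = 17.6; e = 17.2 − 17.6 = -0.4
x=26: ŷ = -1.4 + 26 = 24.6; e = 25.8 − 24.6 = 1.2
x=37: ŷ = -1.4 + 37 = 35.6; e = 39 − 35.6 = 3.4
x=51: ŷ = -1.4 + 51 = 49.6; e = 49 − 49.6 = -0.6
x=65: ŷ = -1.4 + 65 = 63.6; e = 58.8 − 63.6 = -4.8
x=82: ŷ = -1.4 + 82 = 80.6; e = 77.4 − 80.6 = -3.2
x=93: ŷ = -1.4 + 93 = 91.6; e = 94.6 − 91.6 = 3
x=124: ŷ = -1.4 + 124 = 122.6; e = 123.4 − 122.6 = 0.8
x=129: ŷ = -1.4 + 129 = 127.6; e = 128.2 − 127.6 = 0.6
SSE = 0.16 + 1.44 + 11.56 + 0.36 + 23.04 + 10.24 + 9 + 0.64 + 0.36 = 56.8
s = √(56.8/7) = √8.11429 ≈ 2.849

s = 2.849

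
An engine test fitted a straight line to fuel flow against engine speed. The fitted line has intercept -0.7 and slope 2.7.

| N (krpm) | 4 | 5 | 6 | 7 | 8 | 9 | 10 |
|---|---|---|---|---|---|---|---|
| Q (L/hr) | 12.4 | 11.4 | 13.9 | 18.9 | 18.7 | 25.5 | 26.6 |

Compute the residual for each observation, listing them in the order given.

2.3, -1.4, -1.6, 0.7, -2.2, 1.9, 0.3

N=4: Q̂ = -0.7 + 2.7·4 = 10.1; r = 12.4 − 10.1 = 2.3
N=5: Q̂ = -0.7 + 2.7·5 = 12.8; r = 11.4 − 12.8 = -1.4
N=6: Q̂ = -0.7 + 2.7·6 = 15.5; r = 13.9 − 15.5 = -1.6
N=7: Q̂ = -0.7 + 2.7·7 = 18.2; r = 18.9 − 18.2 = 0.7
N=8: Q̂ = -0.7 + 2.7·8 = 20.9; r = 18.7 − 20.9 = -2.2
N=9: Q̂ = -0.7 + 2.7·9 = 23.6; r = 25.5 − 23.6 = 1.9
N=10: Q̂ = -0.7 + 2.7·10 = 26.3; r = 26.6 − 26.3 = 0.3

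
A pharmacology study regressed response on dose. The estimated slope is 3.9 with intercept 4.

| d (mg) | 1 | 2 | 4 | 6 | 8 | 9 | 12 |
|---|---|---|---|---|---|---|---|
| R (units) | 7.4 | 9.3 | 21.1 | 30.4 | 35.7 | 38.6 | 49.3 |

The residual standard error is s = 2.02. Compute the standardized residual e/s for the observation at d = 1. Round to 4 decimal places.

ŷ = 4 + 3.9·1 = 7.9
e = 7.4 − 7.9 = -0.5
e/s = -0.5 / 2.02 = -0.2475

-0.2475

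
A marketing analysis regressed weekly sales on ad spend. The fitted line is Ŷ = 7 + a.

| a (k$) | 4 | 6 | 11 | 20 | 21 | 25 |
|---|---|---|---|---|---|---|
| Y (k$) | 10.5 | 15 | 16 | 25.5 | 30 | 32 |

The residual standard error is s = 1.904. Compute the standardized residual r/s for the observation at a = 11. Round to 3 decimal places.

-1.050

Ŷ = 7 + 11 = 18
r = 16 − 18 = -2
r/s = -2 / 1.904 = -1.050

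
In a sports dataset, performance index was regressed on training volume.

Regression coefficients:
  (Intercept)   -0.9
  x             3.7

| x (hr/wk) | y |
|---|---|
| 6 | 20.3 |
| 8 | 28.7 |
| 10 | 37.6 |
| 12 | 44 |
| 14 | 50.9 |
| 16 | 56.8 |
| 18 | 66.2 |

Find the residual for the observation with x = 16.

e = -1.5

ŷ = -0.9 + 3.7·16 = 58.3
e = 56.8 − 58.3 = -1.5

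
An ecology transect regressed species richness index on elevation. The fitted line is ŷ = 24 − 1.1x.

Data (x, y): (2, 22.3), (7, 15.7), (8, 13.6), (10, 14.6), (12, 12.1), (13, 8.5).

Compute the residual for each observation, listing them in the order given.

x=2: ŷ = 24 − 1.1·2 = 21.8; e = 22.3 − 21.8 = 0.5
x=7: ŷ = 24 − 1.1·7 = 16.3; e = 15.7 − 16.3 = -0.6
x=8: ŷ = 24 − 1.1·8 = 15.2; e = 13.6 − 15.2 = -1.6
x=10: ŷ = 24 − 1.1·10 = 13; e = 14.6 − 13 = 1.6
x=12: ŷ = 24 − 1.1·12 = 10.8; e = 12.1 − 10.8 = 1.3
x=13: ŷ = 24 − 1.1·13 = 9.7; e = 8.5 − 9.7 = -1.2

0.5, -0.6, -1.6, 1.6, 1.3, -1.2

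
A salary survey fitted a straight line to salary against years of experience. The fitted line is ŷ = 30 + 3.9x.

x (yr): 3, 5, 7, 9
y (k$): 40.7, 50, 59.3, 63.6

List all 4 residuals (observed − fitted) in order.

-1, 0.5, 2, -1.5

x=3: ŷ = 30 + 3.9·3 = 41.7; e = 40.7 − 41.7 = -1
x=5: ŷ = 30 + 3.9·5 = 49.5; e = 50 − 49.5 = 0.5
x=7: ŷ = 30 + 3.9·7 = 57.3; e = 59.3 − 57.3 = 2
x=9: ŷ = 30 + 3.9·9 = 65.1; e = 63.6 − 65.1 = -1.5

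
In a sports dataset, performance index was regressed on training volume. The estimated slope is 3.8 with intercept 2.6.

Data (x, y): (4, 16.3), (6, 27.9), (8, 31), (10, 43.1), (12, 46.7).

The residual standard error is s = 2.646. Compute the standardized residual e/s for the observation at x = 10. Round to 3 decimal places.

ŷ = 2.6 + 3.8·10 = 40.6
e = 43.1 − 40.6 = 2.5
e/s = 2.5 / 2.646 = 0.945

0.945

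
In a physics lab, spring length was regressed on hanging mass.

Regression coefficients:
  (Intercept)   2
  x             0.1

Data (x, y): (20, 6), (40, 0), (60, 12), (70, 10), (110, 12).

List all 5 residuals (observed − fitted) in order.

2, -6, 4, 1, -1

x=20: ŷ = 2 + 0.1·20 = 4; r = 6 − 4 = 2
x=40: ŷ = 2 + 0.1·40 = 6; r = 0 − 6 = -6
x=60: ŷ = 2 + 0.1·60 = 8; r = 12 − 8 = 4
x=70: ŷ = 2 + 0.1·70 = 9; r = 10 − 9 = 1
x=110: ŷ = 2 + 0.1·110 = 13; r = 12 − 13 = -1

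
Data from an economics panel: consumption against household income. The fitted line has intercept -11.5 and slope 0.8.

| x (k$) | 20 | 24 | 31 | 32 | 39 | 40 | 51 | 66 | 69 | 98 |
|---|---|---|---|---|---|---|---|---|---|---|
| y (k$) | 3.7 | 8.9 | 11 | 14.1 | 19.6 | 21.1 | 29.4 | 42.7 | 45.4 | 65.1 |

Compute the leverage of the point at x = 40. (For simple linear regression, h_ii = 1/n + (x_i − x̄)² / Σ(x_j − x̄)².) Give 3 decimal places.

x̄ = (20 + 24 + 31 + 32 + 39 + 40 + 51 + 66 + 69 + 98)/10 = 47
Σ(x − x̄)² = 729 + 529 + 256 + 225 + 64 + 49 + 16 + 361 + 484 + 2601 = 5314
h = 1/10 + (-7)²/5314 = 0.1 + 0.00922093 = 0.109

h = 0.109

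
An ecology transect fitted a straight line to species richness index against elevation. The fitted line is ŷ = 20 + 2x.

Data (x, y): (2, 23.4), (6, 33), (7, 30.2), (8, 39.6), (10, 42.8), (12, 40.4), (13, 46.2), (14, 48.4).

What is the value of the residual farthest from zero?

e = -3.8

x=2: ŷ = 20 + 2·2 = 24; e = 23.4 − 24 = -0.6
x=6: ŷ = 20 + 2·6 = 32; e = 33 − 32 = 1
x=7: ŷ = 20 + 2·7 = 34; e = 30.2 − 34 = -3.8
x=8: ŷ = 20 + 2·8 = 36; e = 39.6 − 36 = 3.6
x=10: ŷ = 20 + 2·10 = 40; e = 42.8 − 40 = 2.8
x=12: ŷ = 20 + 2·12 = 44; e = 40.4 − 44 = -3.6
x=13: ŷ = 20 + 2·13 = 46; e = 46.2 − 46 = 0.2
x=14: ŷ = 20 + 2·14 = 48; e = 48.4 − 48 = 0.4
Largest |e| is 3.8 at x = 7, residual -3.8.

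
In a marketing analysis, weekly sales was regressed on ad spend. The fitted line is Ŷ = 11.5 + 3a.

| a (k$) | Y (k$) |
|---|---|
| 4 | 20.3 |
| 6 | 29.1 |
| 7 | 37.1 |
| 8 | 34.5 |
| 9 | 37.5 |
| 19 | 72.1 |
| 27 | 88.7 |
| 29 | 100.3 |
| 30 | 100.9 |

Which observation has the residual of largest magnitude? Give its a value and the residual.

a=4: Ŷ = 11.5 + 3·4 = 23.5; e = 20.3 − 23.5 = -3.2
a=6: Ŷ = 11.5 + 3·6 = 29.5; e = 29.1 − 29.5 = -0.4
a=7: Ŷ = 11.5 + 3·7 = 32.5; e = 37.1 − 32.5 = 4.6
a=8: Ŷ = 11.5 + 3·8 = 35.5; e = 34.5 − 35.5 = -1
a=9: Ŷ = 11.5 + 3·9 = 38.5; e = 37.5 − 38.5 = -1
a=19: Ŷ = 11.5 + 3·19 = 68.5; e = 72.1 − 68.5 = 3.6
a=27: Ŷ = 11.5 + 3·27 = 92.5; e = 88.7 − 92.5 = -3.8
a=29: Ŷ = 11.5 + 3·29 = 98.5; e = 100.3 − 98.5 = 1.8
a=30: Ŷ = 11.5 + 3·30 = 101.5; e = 100.9 − 101.5 = -0.6
Largest |e| is 4.6 at a = 7, residual 4.6.

a = 7, e = 4.6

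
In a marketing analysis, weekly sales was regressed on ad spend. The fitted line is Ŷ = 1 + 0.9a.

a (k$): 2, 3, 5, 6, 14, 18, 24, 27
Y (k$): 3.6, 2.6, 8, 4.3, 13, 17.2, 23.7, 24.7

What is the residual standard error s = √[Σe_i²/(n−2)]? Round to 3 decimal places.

s = 1.551

a=2: Ŷ = 1 + 0.9·2 = 2.8; e = 3.6 − 2.8 = 0.8
a=3: Ŷ = 1 + 0.9·3 = 3.7; e = 2.6 − 3.7 = -1.1
a=5: Ŷ = 1 + 0.9·5 = 5.5; e = 8 − 5.5 = 2.5
a=6: Ŷ = 1 + 0.9·6 = 6.4; e = 4.3 − 6.4 = -2.1
a=14: Ŷ = 1 + 0.9·14 = 13.6; e = 13 − 13.6 = -0.6
a=18: Ŷ = 1 + 0.9·18 = 17.2; e = 17.2 − 17.2 = 0
a=24: Ŷ = 1 + 0.9·24 = 22.6; e = 23.7 − 22.6 = 1.1
a=27: Ŷ = 1 + 0.9·27 = 25.3; e = 24.7 − 25.3 = -0.6
SSE = 0.64 + 1.21 + 6.25 + 4.41 + 0.36 + 0 + 1.21 + 0.36 = 14.44
s = √(14.44/6) = √2.40667 ≈ 1.551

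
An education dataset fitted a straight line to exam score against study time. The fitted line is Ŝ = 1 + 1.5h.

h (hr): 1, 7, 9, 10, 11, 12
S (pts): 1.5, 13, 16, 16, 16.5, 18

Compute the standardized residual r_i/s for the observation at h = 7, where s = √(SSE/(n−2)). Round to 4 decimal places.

1.0954

h=1: Ŝ = 1 + 1.5·1 = 2.5; r = 1.5 − 2.5 = -1
h=7: Ŝ = 1 + 1.5·7 = 11.5; r = 13 − 11.5 = 1.5
h=9: Ŝ = 1 + 1.5·9 = 14.5; r = 16 − 14.5 = 1.5
h=10: Ŝ = 1 + 1.5·10 = 16; r = 16 − 16 = 0
h=11: Ŝ = 1 + 1.5·11 = 17.5; r = 16.5 − 17.5 = -1
h=12: Ŝ = 1 + 1.5·12 = 19; r = 18 − 19 = -1
SSE = 1 + 2.25 + 2.25 + 0 + 1 + 1 = 7.5
s = √(7.5/4) = 1.36931
r/s = 1.5 / 1.36931 = 1.0954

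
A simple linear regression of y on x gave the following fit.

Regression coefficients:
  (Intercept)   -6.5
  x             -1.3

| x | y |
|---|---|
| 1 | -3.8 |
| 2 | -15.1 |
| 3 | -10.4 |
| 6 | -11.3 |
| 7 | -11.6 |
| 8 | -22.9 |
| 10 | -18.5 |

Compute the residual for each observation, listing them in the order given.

x=1: ŷ = -6.5 − 1.3·1 = -7.8; r = -3.8 − (-7.8) = 4
x=2: ŷ = -6.5 − 1.3·2 = -9.1; r = -15.1 − (-9.1) = -6
x=3: ŷ = -6.5 − 1.3·3 = -10.4; r = -10.4 − (-10.4) = 0
x=6: ŷ = -6.5 − 1.3·6 = -14.3; r = -11.3 − (-14.3) = 3
x=7: ŷ = -6.5 − 1.3·7 = -15.6; r = -11.6 − (-15.6) = 4
x=8: ŷ = -6.5 − 1.3·8 = -16.9; r = -22.9 − (-16.9) = -6
x=10: ŷ = -6.5 − 1.3·10 = -19.5; r = -18.5 − (-19.5) = 1

4, -6, 0, 3, 4, -6, 1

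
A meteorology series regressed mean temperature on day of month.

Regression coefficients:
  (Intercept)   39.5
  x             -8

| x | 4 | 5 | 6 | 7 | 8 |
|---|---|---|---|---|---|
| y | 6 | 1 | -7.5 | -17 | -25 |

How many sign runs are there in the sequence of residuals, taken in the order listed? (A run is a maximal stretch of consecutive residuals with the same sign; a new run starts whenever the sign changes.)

3 runs

x=4: ŷ = 39.5 − 8·4 = 7.5; r = 6 − 7.5 = -1.5
x=5: ŷ = 39.5 − 8·5 = -0.5; r = 1 − (-0.5) = 1.5
x=6: ŷ = 39.5 − 8·6 = -8.5; r = -7.5 − (-8.5) = 1
x=7: ŷ = 39.5 − 8·7 = -16.5; r = -17 − (-16.5) = -0.5
x=8: ŷ = 39.5 − 8·8 = -24.5; r = -25 − (-24.5) = -0.5
Signs: − + + − −
Runs: −×1, +×2, −×2 → 3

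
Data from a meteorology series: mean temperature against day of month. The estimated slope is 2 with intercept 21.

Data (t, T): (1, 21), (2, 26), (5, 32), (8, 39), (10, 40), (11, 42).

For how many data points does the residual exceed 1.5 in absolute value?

t=1: T̂ = 21 + 2·1 = 23; e = 21 − 23 = -2
t=2: T̂ = 21 + 2·2 = 25; e = 26 − 25 = 1
t=5: T̂ = 21 + 2·5 = 31; e = 32 − 31 = 1
t=8: T̂ = 21 + 2·8 = 37; e = 39 − 37 = 2
t=10: T̂ = 21 + 2·10 = 41; e = 40 − 41 = -1
t=11: T̂ = 21 + 2·11 = 43; e = 42 − 43 = -1
|e| > 1.5: t=1 (|e|=2), t=8 (|e|=2) → 2

2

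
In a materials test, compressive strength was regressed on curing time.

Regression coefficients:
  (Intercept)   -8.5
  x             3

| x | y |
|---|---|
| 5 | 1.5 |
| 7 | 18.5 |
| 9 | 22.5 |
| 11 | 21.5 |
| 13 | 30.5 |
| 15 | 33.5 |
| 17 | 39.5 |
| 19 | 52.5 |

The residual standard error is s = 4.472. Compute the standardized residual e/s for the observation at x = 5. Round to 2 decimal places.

ŷ = -8.5 + 3·5 = 6.5
e = 1.5 − 6.5 = -5
e/s = -5 / 4.472 = -1.12

-1.12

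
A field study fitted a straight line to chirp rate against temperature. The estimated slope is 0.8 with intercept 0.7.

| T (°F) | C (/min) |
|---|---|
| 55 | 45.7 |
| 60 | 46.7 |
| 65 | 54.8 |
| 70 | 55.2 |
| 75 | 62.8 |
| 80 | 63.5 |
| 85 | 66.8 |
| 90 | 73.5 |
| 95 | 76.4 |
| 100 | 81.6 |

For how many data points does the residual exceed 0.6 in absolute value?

T=55: ŷ = 0.7 + 0.8·55 = 44.7; e = 45.7 − 44.7 = 1
T=60: ŷ = 0.7 + 0.8·60 = 48.7; e = 46.7 − 48.7 = -2
T=65: ŷ = 0.7 + 0.8·65 = 52.7; e = 54.8 − 52.7 = 2.1
T=70: ŷ = 0.7 + 0.8·70 = 56.7; e = 55.2 − 56.7 = -1.5
T=75: ŷ = 0.7 + 0.8·75 = 60.7; e = 62.8 − 60.7 = 2.1
T=80: ŷ = 0.7 + 0.8·80 = 64.7; e = 63.5 − 64.7 = -1.2
T=85: ŷ = 0.7 + 0.8·85 = 68.7; e = 66.8 − 68.7 = -1.9
T=90: ŷ = 0.7 + 0.8·90 = 72.7; e = 73.5 − 72.7 = 0.8
T=95: ŷ = 0.7 + 0.8·95 = 76.7; e = 76.4 − 76.7 = -0.3
T=100: ŷ = 0.7 + 0.8·100 = 80.7; e = 81.6 − 80.7 = 0.9
|e| > 0.6: T=55 (|e|=1), T=60 (|e|=2), T=65 (|e|=2.1), T=70 (|e|=1.5), T=75 (|e|=2.1), T=80 (|e|=1.2), T=85 (|e|=1.9), T=90 (|e|=0.8), T=100 (|e|=0.9) → 9

9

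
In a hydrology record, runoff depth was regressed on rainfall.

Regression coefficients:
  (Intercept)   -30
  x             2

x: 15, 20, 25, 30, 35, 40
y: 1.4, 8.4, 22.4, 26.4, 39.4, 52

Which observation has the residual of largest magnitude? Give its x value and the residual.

x=15: ŷ = -30 + 2·15 = 0; r = 1.4 − 0 = 1.4
x=20: ŷ = -30 + 2·20 = 10; r = 8.4 − 10 = -1.6
x=25: ŷ = -30 + 2·25 = 20; r = 22.4 − 20 = 2.4
x=30: ŷ = -30 + 2·30 = 30; r = 26.4 − 30 = -3.6
x=35: ŷ = -30 + 2·35 = 40; r = 39.4 − 40 = -0.6
x=40: ŷ = -30 + 2·40 = 50; r = 52 − 50 = 2
Largest |r| is 3.6 at x = 30, residual -3.6.

x = 30, r = -3.6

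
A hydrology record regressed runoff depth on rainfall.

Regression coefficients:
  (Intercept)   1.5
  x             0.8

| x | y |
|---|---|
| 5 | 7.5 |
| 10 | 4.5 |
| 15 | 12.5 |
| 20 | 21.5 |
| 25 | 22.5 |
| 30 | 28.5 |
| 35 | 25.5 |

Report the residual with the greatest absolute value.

x=5: ŷ = 1.5 + 0.8·5 = 5.5; r = 7.5 − 5.5 = 2
x=10: ŷ = 1.5 + 0.8·10 = 9.5; r = 4.5 − 9.5 = -5
x=15: ŷ = 1.5 + 0.8·15 = 13.5; r = 12.5 − 13.5 = -1
x=20: ŷ = 1.5 + 0.8·20 = 17.5; r = 21.5 − 17.5 = 4
x=25: ŷ = 1.5 + 0.8·25 = 21.5; r = 22.5 − 21.5 = 1
x=30: ŷ = 1.5 + 0.8·30 = 25.5; r = 28.5 − 25.5 = 3
x=35: ŷ = 1.5 + 0.8·35 = 29.5; r = 25.5 − 29.5 = -4
Largest |r| is 5 at x = 10, residual -5.

r = -5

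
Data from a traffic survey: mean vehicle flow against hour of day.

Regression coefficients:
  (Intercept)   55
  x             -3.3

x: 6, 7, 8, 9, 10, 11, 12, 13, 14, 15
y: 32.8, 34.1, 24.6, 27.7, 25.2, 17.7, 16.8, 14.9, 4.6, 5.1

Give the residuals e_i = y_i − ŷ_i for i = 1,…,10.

x=6: ŷ = 55 − 3.3·6 = 35.2; e = 32.8 − 35.2 = -2.4
x=7: ŷ = 55 − 3.3·7 = 31.9; e = 34.1 − 31.9 = 2.2
x=8: ŷ = 55 − 3.3·8 = 28.6; e = 24.6 − 28.6 = -4
x=9: ŷ = 55 − 3.3·9 = 25.3; e = 27.7 − 25.3 = 2.4
x=10: ŷ = 55 − 3.3·10 = 22; e = 25.2 − 22 = 3.2
x=11: ŷ = 55 − 3.3·11 = 18.7; e = 17.7 − 18.7 = -1
x=12: ŷ = 55 − 3.3·12 = 15.4; e = 16.8 − 15.4 = 1.4
x=13: ŷ = 55 − 3.3·13 = 12.1; e = 14.9 − 12.1 = 2.8
x=14: ŷ = 55 − 3.3·14 = 8.8; e = 4.6 − 8.8 = -4.2
x=15: ŷ = 55 − 3.3·15 = 5.5; e = 5.1 − 5.5 = -0.4

-2.4, 2.2, -4, 2.4, 3.2, -1, 1.4, 2.8, -4.2, -0.4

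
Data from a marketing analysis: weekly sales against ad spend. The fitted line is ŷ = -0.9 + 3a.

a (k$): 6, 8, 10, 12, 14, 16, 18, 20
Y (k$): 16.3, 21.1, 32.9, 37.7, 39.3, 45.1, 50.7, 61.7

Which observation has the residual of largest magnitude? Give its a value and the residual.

a = 10, e = 3.8

a=6: ŷ = -0.9 + 3·6 = 17.1; e = 16.3 − 17.1 = -0.8
a=8: ŷ = -0.9 + 3·8 = 23.1; e = 21.1 − 23.1 = -2
a=10: ŷ = -0.9 + 3·10 = 29.1; e = 32.9 − 29.1 = 3.8
a=12: ŷ = -0.9 + 3·12 = 35.1; e = 37.7 − 35.1 = 2.6
a=14: ŷ = -0.9 + 3·14 = 41.1; e = 39.3 − 41.1 = -1.8
a=16: ŷ = -0.9 + 3·16 = 47.1; e = 45.1 − 47.1 = -2
a=18: ŷ = -0.9 + 3·18 = 53.1; e = 50.7 − 53.1 = -2.4
a=20: ŷ = -0.9 + 3·20 = 59.1; e = 61.7 − 59.1 = 2.6
Largest |e| is 3.8 at a = 10, residual 3.8.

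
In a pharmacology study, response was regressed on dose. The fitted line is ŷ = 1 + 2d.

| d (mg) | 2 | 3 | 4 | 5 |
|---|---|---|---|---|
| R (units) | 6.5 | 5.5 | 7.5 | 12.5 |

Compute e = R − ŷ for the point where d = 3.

ŷ = 1 + 2·3 = 7
e = 5.5 − 7 = -1.5

e = -1.5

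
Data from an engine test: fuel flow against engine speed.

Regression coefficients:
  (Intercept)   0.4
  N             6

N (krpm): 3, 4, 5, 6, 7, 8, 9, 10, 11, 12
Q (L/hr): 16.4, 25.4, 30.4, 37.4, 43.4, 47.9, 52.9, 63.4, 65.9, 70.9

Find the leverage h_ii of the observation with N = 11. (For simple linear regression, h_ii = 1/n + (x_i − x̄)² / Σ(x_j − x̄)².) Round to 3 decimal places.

N̄ = (3 + 4 + 5 + 6 + 7 + 8 + 9 + 10 + 11 + 12)/10 = 7.5
Σ(N − N̄)² = 20.25 + 12.25 + 6.25 + 2.25 + 0.25 + 0.25 + 2.25 + 6.25 + 12.25 + 20.25 = 82.5
h = 1/10 + (3.5)²/82.5 = 0.1 + 0.148485 = 0.248

h = 0.248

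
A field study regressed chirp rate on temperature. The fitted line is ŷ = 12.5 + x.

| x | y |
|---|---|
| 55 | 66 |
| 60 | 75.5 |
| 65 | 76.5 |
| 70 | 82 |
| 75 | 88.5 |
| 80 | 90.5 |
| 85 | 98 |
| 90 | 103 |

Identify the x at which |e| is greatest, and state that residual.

x=55: ŷ = 12.5 + 55 = 67.5; e = 66 − 67.5 = -1.5
x=60: ŷ = 12.5 + 60 = 72.5; e = 75.5 − 72.5 = 3
x=65: ŷ = 12.5 + 65 = 77.5; e = 76.5 − 77.5 = -1
x=70: ŷ = 12.5 + 70 = 82.5; e = 82 − 82.5 = -0.5
x=75: ŷ = 12.5 + 75 = 87.5; e = 88.5 − 87.5 = 1
x=80: ŷ = 12.5 + 80 = 92.5; e = 90.5 − 92.5 = -2
x=85: ŷ = 12.5 + 85 = 97.5; e = 98 − 97.5 = 0.5
x=90: ŷ = 12.5 + 90 = 102.5; e = 103 − 102.5 = 0.5
Largest |e| is 3 at x = 60, residual 3.

x = 60, e = 3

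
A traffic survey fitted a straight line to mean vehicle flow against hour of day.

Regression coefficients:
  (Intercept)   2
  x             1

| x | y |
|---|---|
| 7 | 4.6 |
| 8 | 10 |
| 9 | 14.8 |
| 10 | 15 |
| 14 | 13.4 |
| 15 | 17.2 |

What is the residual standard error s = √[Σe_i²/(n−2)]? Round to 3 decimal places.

x=7: ŷ = 2 + 7 = 9; e = 4.6 − 9 = -4.4
x=8: ŷ = 2 + 8 = 10; e = 10 − 10 = 0
x=9: ŷ = 2 + 9 = 11; e = 14.8 − 11 = 3.8
x=10: ŷ = 2 + 10 = 12; e = 15 − 12 = 3
x=14: ŷ = 2 + 14 = 16; e = 13.4 − 16 = -2.6
x=15: ŷ = 2 + 15 = 17; e = 17.2 − 17 = 0.2
SSE = 19.36 + 0 + 14.44 + 9 + 6.76 + 0.04 = 49.6
s = √(49.6/4) = √12.4 ≈ 3.521

s = 3.521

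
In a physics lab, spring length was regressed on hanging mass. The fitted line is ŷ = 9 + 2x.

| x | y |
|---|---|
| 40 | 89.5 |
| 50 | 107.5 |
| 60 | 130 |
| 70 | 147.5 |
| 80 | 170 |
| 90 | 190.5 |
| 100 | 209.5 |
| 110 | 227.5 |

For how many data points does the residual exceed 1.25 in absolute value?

4

x=40: ŷ = 9 + 2·40 = 89; r = 89.5 − 89 = 0.5
x=50: ŷ = 9 + 2·50 = 109; r = 107.5 − 109 = -1.5
x=60: ŷ = 9 + 2·60 = 129; r = 130 − 129 = 1
x=70: ŷ = 9 + 2·70 = 149; r = 147.5 − 149 = -1.5
x=80: ŷ = 9 + 2·80 = 169; r = 170 − 169 = 1
x=90: ŷ = 9 + 2·90 = 189; r = 190.5 − 189 = 1.5
x=100: ŷ = 9 + 2·100 = 209; r = 209.5 − 209 = 0.5
x=110: ŷ = 9 + 2·110 = 229; r = 227.5 − 229 = -1.5
|r| > 1.25: x=50 (|r|=1.5), x=70 (|r|=1.5), x=90 (|r|=1.5), x=110 (|r|=1.5) → 4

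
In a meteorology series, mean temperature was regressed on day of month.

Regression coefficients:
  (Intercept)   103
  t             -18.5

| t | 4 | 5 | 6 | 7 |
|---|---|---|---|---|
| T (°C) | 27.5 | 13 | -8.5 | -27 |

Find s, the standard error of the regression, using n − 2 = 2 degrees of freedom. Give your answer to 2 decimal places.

s = 2.12

t=4: ŷ = 103 − 18.5·4 = 29; r = 27.5 − 29 = -1.5
t=5: ŷ = 103 − 18.5·5 = 10.5; r = 13 − 10.5 = 2.5
t=6: ŷ = 103 − 18.5·6 = -8; r = -8.5 − (-8) = -0.5
t=7: ŷ = 103 − 18.5·7 = -26.5; r = -27 − (-26.5) = -0.5
SSE = 2.25 + 6.25 + 0.25 + 0.25 = 9
s = √(9/2) = √4.5 ≈ 2.12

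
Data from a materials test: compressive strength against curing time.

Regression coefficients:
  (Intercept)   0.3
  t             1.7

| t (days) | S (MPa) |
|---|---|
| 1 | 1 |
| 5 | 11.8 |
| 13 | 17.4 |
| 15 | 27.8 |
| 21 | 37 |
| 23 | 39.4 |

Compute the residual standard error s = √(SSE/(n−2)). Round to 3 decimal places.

t=1: ŷ = 0.3 + 1.7·1 = 2; r = 1 − 2 = -1
t=5: ŷ = 0.3 + 1.7·5 = 8.8; r = 11.8 − 8.8 = 3
t=13: ŷ = 0.3 + 1.7·13 = 22.4; r = 17.4 − 22.4 = -5
t=15: ŷ = 0.3 + 1.7·15 = 25.8; r = 27.8 − 25.8 = 2
t=21: ŷ = 0.3 + 1.7·21 = 36; r = 37 − 36 = 1
t=23: ŷ = 0.3 + 1.7·23 = 39.4; r = 39.4 − 39.4 = 0
SSE = 1 + 9 + 25 + 4 + 1 + 0 = 40
s = √(40/4) = √10 ≈ 3.162

s = 3.162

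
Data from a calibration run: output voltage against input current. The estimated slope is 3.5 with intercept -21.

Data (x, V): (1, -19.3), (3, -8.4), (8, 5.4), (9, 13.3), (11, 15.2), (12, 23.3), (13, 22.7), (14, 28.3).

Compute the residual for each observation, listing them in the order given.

x=1: ŷ = -21 + 3.5·1 = -17.5; e = -19.3 − (-17.5) = -1.8
x=3: ŷ = -21 + 3.5·3 = -10.5; e = -8.4 − (-10.5) = 2.1
x=8: ŷ = -21 + 3.5·8 = 7; e = 5.4 − 7 = -1.6
x=9: ŷ = -21 + 3.5·9 = 10.5; e = 13.3 − 10.5 = 2.8
x=11: ŷ = -21 + 3.5·11 = 17.5; e = 15.2 − 17.5 = -2.3
x=12: ŷ = -21 + 3.5·12 = 21; e = 23.3 − 21 = 2.3
x=13: ŷ = -21 + 3.5·13 = 24.5; e = 22.7 − 24.5 = -1.8
x=14: ŷ = -21 + 3.5·14 = 28; e = 28.3 − 28 = 0.3

-1.8, 2.1, -1.6, 2.8, -2.3, 2.3, -1.8, 0.3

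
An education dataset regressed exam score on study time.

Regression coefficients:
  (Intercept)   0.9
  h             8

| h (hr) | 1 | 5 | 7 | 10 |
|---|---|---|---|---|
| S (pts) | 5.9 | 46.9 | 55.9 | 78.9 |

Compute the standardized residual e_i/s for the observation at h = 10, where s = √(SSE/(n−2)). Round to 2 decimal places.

h=1: Ŝ = 0.9 + 8·1 = 8.9; e = 5.9 − 8.9 = -3
h=5: Ŝ = 0.9 + 8·5 = 40.9; e = 46.9 − 40.9 = 6
h=7: Ŝ = 0.9 + 8·7 = 56.9; e = 55.9 − 56.9 = -1
h=10: Ŝ = 0.9 + 8·10 = 80.9; e = 78.9 − 80.9 = -2
SSE = 9 + 36 + 1 + 4 = 50
s = √(50/2) = 5
e/s = -2 / 5 = -0.40

-0.40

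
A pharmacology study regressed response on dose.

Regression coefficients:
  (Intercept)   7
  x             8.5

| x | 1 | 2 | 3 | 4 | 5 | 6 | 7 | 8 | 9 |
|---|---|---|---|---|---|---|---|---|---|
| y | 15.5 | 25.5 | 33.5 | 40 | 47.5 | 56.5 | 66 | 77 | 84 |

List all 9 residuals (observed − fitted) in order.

x=1: ŷ = 7 + 8.5·1 = 15.5; r = 15.5 − 15.5 = 0
x=2: ŷ = 7 + 8.5·2 = 24; r = 25.5 − 24 = 1.5
x=3: ŷ = 7 + 8.5·3 = 32.5; r = 33.5 − 32.5 = 1
x=4: ŷ = 7 + 8.5·4 = 41; r = 40 − 41 = -1
x=5: ŷ = 7 + 8.5·5 = 49.5; r = 47.5 − 49.5 = -2
x=6: ŷ = 7 + 8.5·6 = 58; r = 56.5 − 58 = -1.5
x=7: ŷ = 7 + 8.5·7 = 66.5; r = 66 − 66.5 = -0.5
x=8: ŷ = 7 + 8.5·8 = 75; r = 77 − 75 = 2
x=9: ŷ = 7 + 8.5·9 = 83.5; r = 84 − 83.5 = 0.5

0, 1.5, 1, -1, -2, -1.5, -0.5, 2, 0.5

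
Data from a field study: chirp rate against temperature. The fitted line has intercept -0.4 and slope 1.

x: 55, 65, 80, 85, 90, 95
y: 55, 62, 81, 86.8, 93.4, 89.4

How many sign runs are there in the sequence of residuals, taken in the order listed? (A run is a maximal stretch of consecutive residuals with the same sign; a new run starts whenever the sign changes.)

x=55: ŷ = -0.4 + 55 = 54.6; r = 55 − 54.6 = 0.4
x=65: ŷ = -0.4 + 65 = 64.6; r = 62 − 64.6 = -2.6
x=80: ŷ = -0.4 + 80 = 79.6; r = 81 − 79.6 = 1.4
x=85: ŷ = -0.4 + 85 = 84.6; r = 86.8 − 84.6 = 2.2
x=90: ŷ = -0.4 + 90 = 89.6; r = 93.4 − 89.6 = 3.8
x=95: ŷ = -0.4 + 95 = 94.6; r = 89.4 − 94.6 = -5.2
Signs: + − + + + −
Runs: +×1, −×1, +×3, −×1 → 4

4 runs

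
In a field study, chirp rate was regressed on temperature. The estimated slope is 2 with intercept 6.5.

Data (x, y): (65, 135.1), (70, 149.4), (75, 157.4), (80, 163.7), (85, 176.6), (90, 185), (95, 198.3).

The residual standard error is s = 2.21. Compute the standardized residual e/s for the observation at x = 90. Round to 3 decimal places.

-0.679

ŷ = 6.5 + 2·90 = 186.5
e = 185 − 186.5 = -1.5
e/s = -1.5 / 2.21 = -0.679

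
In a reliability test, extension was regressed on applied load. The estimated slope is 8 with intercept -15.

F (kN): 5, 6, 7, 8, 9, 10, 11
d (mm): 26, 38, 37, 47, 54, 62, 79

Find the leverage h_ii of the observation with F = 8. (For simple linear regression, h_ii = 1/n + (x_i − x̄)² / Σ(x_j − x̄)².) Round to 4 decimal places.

F̄ = (5 + 6 + 7 + 8 + 9 + 10 + 11)/7 = 8
Σ(F − F̄)² = 9 + 4 + 1 + 0 + 1 + 4 + 9 = 28
h = 1/7 + (0)²/28 = 0.142857 + 0 = 0.1429

h = 0.1429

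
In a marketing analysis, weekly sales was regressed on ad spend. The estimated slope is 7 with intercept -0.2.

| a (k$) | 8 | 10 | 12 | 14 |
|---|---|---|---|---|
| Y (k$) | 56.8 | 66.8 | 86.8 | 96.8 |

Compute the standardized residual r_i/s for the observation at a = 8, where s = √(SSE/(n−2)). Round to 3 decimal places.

a=8: Ŷ = -0.2 + 7·8 = 55.8; r = 56.8 − 55.8 = 1
a=10: Ŷ = -0.2 + 7·10 = 69.8; r = 66.8 − 69.8 = -3
a=12: Ŷ = -0.2 + 7·12 = 83.8; r = 86.8 − 83.8 = 3
a=14: Ŷ = -0.2 + 7·14 = 97.8; r = 96.8 − 97.8 = -1
SSE = 1 + 9 + 9 + 1 = 20
s = √(20/2) = 3.16228
r/s = 1 / 3.16228 = 0.316

0.316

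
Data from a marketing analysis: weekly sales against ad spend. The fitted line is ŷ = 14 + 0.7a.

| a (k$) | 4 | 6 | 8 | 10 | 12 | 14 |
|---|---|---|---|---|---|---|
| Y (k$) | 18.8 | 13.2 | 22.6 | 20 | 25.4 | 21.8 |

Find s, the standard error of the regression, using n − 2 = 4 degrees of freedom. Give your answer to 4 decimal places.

s = 3.6056

a=4: ŷ = 14 + 0.7·4 = 16.8; e = 18.8 − 16.8 = 2
a=6: ŷ = 14 + 0.7·6 = 18.2; e = 13.2 − 18.2 = -5
a=8: ŷ = 14 + 0.7·8 = 19.6; e = 22.6 − 19.6 = 3
a=10: ŷ = 14 + 0.7·10 = 21; e = 20 − 21 = -1
a=12: ŷ = 14 + 0.7·12 = 22.4; e = 25.4 − 22.4 = 3
a=14: ŷ = 14 + 0.7·14 = 23.8; e = 21.8 − 23.8 = -2
SSE = 4 + 25 + 9 + 1 + 9 + 4 = 52
s = √(52/4) = √13 ≈ 3.6056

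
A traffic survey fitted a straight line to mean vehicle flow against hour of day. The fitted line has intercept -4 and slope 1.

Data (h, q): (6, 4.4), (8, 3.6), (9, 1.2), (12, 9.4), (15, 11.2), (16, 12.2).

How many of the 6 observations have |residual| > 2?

h=6: ŷ = -4 + 6 = 2; r = 4.4 − 2 = 2.4
h=8: ŷ = -4 + 8 = 4; r = 3.6 − 4 = -0.4
h=9: ŷ = -4 + 9 = 5; r = 1.2 − 5 = -3.8
h=12: ŷ = -4 + 12 = 8; r = 9.4 − 8 = 1.4
h=15: ŷ = -4 + 15 = 11; r = 11.2 − 11 = 0.2
h=16: ŷ = -4 + 16 = 12; r = 12.2 − 12 = 0.2
|r| > 2: h=6 (|r|=2.4), h=9 (|r|=3.8) → 2

2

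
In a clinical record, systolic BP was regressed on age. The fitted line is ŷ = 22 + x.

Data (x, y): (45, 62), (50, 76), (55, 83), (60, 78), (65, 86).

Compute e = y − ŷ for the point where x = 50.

ŷ = 22 + 50 = 72
e = 76 − 72 = 4

e = 4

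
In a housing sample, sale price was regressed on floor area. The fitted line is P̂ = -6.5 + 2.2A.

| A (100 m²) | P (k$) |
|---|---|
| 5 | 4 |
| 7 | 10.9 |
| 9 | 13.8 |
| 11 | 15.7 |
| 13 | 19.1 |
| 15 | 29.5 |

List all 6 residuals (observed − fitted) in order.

A=5: P̂ = -6.5 + 2.2·5 = 4.5; r = 4 − 4.5 = -0.5
A=7: P̂ = -6.5 + 2.2·7 = 8.9; r = 10.9 − 8.9 = 2
A=9: P̂ = -6.5 + 2.2·9 = 13.3; r = 13.8 − 13.3 = 0.5
A=11: P̂ = -6.5 + 2.2·11 = 17.7; r = 15.7 − 17.7 = -2
A=13: P̂ = -6.5 + 2.2·13 = 22.1; r = 19.1 − 22.1 = -3
A=15: P̂ = -6.5 + 2.2·15 = 26.5; r = 29.5 − 26.5 = 3

-0.5, 2, 0.5, -2, -3, 3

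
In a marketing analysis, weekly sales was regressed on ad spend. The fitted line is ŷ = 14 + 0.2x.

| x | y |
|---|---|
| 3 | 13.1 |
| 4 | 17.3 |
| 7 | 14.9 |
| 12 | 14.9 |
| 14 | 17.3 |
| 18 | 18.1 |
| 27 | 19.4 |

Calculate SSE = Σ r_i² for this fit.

SSE = 11.5

x=3: ŷ = 14 + 0.2·3 = 14.6; r = 13.1 − 14.6 = -1.5
x=4: ŷ = 14 + 0.2·4 = 14.8; r = 17.3 − 14.8 = 2.5
x=7: ŷ = 14 + 0.2·7 = 15.4; r = 14.9 − 15.4 = -0.5
x=12: ŷ = 14 + 0.2·12 = 16.4; r = 14.9 − 16.4 = -1.5
x=14: ŷ = 14 + 0.2·14 = 16.8; r = 17.3 − 16.8 = 0.5
x=18: ŷ = 14 + 0.2·18 = 17.6; r = 18.1 − 17.6 = 0.5
x=27: ŷ = 14 + 0.2·27 = 19.4; r = 19.4 − 19.4 = 0
SSE = 2.25 + 6.25 + 0.25 + 2.25 + 0.25 + 0.25 + 0 = 11.5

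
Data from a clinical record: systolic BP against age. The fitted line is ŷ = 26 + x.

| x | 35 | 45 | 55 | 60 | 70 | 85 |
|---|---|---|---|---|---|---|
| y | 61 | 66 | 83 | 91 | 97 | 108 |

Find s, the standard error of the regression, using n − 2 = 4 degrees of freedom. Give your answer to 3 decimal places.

s = 4.000

x=35: ŷ = 26 + 35 = 61; r = 61 − 61 = 0
x=45: ŷ = 26 + 45 = 71; r = 66 − 71 = -5
x=55: ŷ = 26 + 55 = 81; r = 83 − 81 = 2
x=60: ŷ = 26 + 60 = 86; r = 91 − 86 = 5
x=70: ŷ = 26 + 70 = 96; r = 97 − 96 = 1
x=85: ŷ = 26 + 85 = 111; r = 108 − 111 = -3
SSE = 0 + 25 + 4 + 25 + 1 + 9 = 64
s = √(64/4) = √16 ≈ 4.000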